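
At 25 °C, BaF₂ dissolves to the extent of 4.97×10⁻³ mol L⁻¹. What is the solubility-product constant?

Ksp = 4.91×10⁻⁷

BaF₂(s) ⇌ Ba²⁺(aq) + 2 F⁻(aq)
For each mole of BaF₂ that dissolves per liter, [Ba²⁺] = s and [F⁻] = 2s; let s denote this solubility.
Ksp = [Ba²⁺][F⁻]^2 = s · (2s)^2 = 4s^3
Ksp = 4 × (4.97×10⁻³)^3 = 4.91×10⁻⁷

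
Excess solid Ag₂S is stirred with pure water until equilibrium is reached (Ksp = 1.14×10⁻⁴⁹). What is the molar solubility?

Ag₂S(s) ⇌ 2 Ag⁺(aq) + S²⁻(aq)
For each mole of Ag₂S that dissolves per liter, [Ag⁺] = 2s and [S²⁻] = s; let s denote this solubility.
Ksp = [Ag⁺]^2[S²⁻] = (2s)^2 · s = 4s^3
4s^3 = 1.14×10⁻⁴⁹  ⇒  s^3 = 2.85×10⁻⁵⁰
s = 3.05×10⁻¹⁷ mol L⁻¹

3.05×10⁻¹⁷ M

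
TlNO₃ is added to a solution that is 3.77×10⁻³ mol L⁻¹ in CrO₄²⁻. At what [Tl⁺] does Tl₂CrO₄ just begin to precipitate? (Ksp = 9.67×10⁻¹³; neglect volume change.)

1.60×10⁻⁵ M

Precipitation of each salt begins when its ion product equals Ksp.
Tl₂CrO₄(s) ⇌ 2 Tl⁺(aq) + CrO₄²⁻(aq)
Ksp = [Tl⁺]^2[CrO₄²⁻] = [Tl⁺]^2(3.77×10⁻³)
[Tl⁺]^2 = 9.67×10⁻¹³ / (3.77×10⁻³) = 2.56×10⁻¹⁰
[Tl⁺] = 1.60×10⁻⁵ mol L⁻¹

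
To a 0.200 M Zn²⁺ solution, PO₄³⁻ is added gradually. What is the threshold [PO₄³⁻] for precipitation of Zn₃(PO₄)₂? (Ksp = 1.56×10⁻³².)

1.40×10⁻¹⁵ M

The threshold for precipitation is Q = Ksp.
Zn₃(PO₄)₂(s) ⇌ 3 Zn²⁺(aq) + 2 PO₄³⁻(aq)
Ksp = [Zn²⁺]^3[PO₄³⁻]^2 = [PO₄³⁻]^2(0.200)^3
[PO₄³⁻]^2 = 1.56×10⁻³² / (0.200)^3 = 1.95×10⁻³⁰
[PO₄³⁻] = 1.40×10⁻¹⁵ M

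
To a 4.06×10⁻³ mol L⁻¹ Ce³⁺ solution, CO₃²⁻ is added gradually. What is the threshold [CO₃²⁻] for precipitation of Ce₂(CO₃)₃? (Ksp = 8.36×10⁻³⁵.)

1.72×10⁻¹⁰ M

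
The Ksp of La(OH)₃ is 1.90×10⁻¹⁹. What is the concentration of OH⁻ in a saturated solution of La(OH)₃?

2.75×10⁻⁵ M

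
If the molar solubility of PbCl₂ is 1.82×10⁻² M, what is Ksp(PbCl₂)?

PbCl₂(s) ⇌ Pb²⁺(aq) + 2 Cl⁻(aq)
For each mole of PbCl₂ that dissolves per liter, [Pb²⁺] = s and [Cl⁻] = 2s; let s denote this solubility.
Ksp = [Pb²⁺][Cl⁻]^2 = s · (2s)^2 = 4s^3
Ksp = 4 × (1.82×10⁻²)^3 = 2.41×10⁻⁵

Ksp = 2.41×10⁻⁵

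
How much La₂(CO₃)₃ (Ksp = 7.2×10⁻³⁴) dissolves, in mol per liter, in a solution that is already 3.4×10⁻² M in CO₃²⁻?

2.1×10⁻¹⁵ M

La₂(CO₃)₃(s) ⇌ 2 La³⁺(aq) + 3 CO₃²⁻(aq)
With CO₃²⁻ already at 3.4×10⁻² M and s small, take [CO₃²⁻] ≈ 3.4×10⁻² M and [La³⁺] = 2s.
Ksp = [La³⁺]^2[CO₃²⁻]^3 = (2s)^2(3.4×10⁻²)^3
(2s)^2 = 7.2×10⁻³⁴ / (3.4×10⁻²)^3 = 1.8×10⁻²⁹
s = 2.1×10⁻¹⁵ M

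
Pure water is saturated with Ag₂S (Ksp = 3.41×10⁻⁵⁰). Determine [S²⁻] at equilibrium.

2.04×10⁻¹⁷ M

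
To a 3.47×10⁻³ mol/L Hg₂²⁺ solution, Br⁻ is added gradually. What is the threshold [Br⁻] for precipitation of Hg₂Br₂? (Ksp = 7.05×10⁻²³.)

1.43×10⁻¹⁰ M

Each salt precipitates once Q = Ksp for that salt.
Hg₂Br₂(s) ⇌ Hg₂²⁺(aq) + 2 Br⁻(aq)
Ksp = [Hg₂²⁺][Br⁻]^2 = [Br⁻]^2(3.47×10⁻³)
[Br⁻]^2 = 7.05×10⁻²³ / (3.47×10⁻³) = 2.03×10⁻²⁰
[Br⁻] = 1.43×10⁻¹⁰ mol/L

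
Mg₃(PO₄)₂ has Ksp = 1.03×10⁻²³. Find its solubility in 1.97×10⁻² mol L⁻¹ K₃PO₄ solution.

Mg₃(PO₄)₂(s) ⇌ 3 Mg²⁺(aq) + 2 PO₄³⁻(aq)
Let s be the solubility of Mg₃(PO₄)₂ here. The common ion gives [PO₄³⁻] ≈ 1.97×10⁻² mol L⁻¹, and [Mg²⁺] = 3s.
Ksp = [Mg²⁺]^3[PO₄³⁻]^2 = (3s)^3(1.97×10⁻²)^2
(3s)^3 = 1.03×10⁻²³ / (1.97×10⁻²)^2 = 2.65×10⁻²⁰
s = 9.94×10⁻⁸ mol L⁻¹

9.94×10⁻⁸ M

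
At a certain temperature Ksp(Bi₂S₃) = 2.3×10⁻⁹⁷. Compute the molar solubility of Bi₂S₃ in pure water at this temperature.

Bi₂S₃(s) ⇌ 2 Bi³⁺(aq) + 3 S²⁻(aq)
For each mole of Bi₂S₃ that dissolves per liter, [Bi³⁺] = 2s and [S²⁻] = 3s; let s denote this solubility.
Ksp = [Bi³⁺]^2[S²⁻]^3 = (2s)^2 · (3s)^3 = 108s^5
108s^5 = 2.3×10⁻⁹⁷  ⇒  s^5 = 2.1×10⁻⁹⁹
s = 1.8×10⁻²⁰ mol L⁻¹

1.8×10⁻²⁰ M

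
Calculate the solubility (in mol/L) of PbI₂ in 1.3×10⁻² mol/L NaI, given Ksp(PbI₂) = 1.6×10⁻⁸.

PbI₂(s) ⇌ Pb²⁺(aq) + 2 I⁻(aq)
Let s be the solubility of PbI₂ here. The common ion gives [I⁻] ≈ 1.3×10⁻² mol/L, and [Pb²⁺] = s.
Ksp = [Pb²⁺][I⁻]^2 = s(1.3×10⁻²)^2
s = 1.6×10⁻⁸ / (1.3×10⁻²)^2 = 9.5×10⁻⁵
s = 9.5×10⁻⁵ mol/L

9.5×10⁻⁵ M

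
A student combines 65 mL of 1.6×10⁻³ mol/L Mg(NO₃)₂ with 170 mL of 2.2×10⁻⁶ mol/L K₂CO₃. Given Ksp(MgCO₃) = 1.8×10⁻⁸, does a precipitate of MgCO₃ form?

No

After mixing, V = 65 mL + 170 mL = 235 mL.
[Mg²⁺] = (1.6×10⁻³)(65)/235 = 4.4×10⁻⁴ mol/L
[CO₃²⁻] = (2.2×10⁻⁶)(170)/235 = 1.6×10⁻⁶ mol/L
Q = [Mg²⁺][CO₃²⁻] = 7.0×10⁻¹⁰
Since Q (7.0×10⁻¹⁰) is less than Ksp (1.8×10⁻⁸), no MgCO₃ precipitates.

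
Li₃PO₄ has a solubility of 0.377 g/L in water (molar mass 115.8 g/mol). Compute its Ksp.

s = (0.377 g L⁻¹)/(115.8 g mol⁻¹) = 3.2556×10⁻³ M
Li₃PO₄(s) ⇌ 3 Li⁺(aq) + PO₄³⁻(aq)
If s mol/L of Li₃PO₄ dissolves, [Li⁺] = 3s and [PO₄³⁻] = s.
Ksp = [Li⁺]^3[PO₄³⁻] = (3s)^3 · s = 27s^4
Ksp = 27 × (3.2556×10⁻³)^4 = 3.03×10⁻⁹

Ksp = 3.03×10⁻⁹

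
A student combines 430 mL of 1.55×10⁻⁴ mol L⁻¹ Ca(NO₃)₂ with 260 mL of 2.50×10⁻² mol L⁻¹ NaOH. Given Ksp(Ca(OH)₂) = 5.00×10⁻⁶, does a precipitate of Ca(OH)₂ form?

No

After mixing, V = 430 mL + 260 mL = 690 mL.
[Ca²⁺] = (1.55×10⁻⁴)(430)/690 = 9.66×10⁻⁵ mol L⁻¹
[OH⁻] = (2.50×10⁻²)(260)/690 = 9.42×10⁻³ mol L⁻¹
Q = [Ca²⁺][OH⁻]^2 = 8.57×10⁻⁹
Q = 8.57×10⁻⁹ < Ksp = 5.00×10⁻⁶, so the solution is unsaturated and no precipitate forms.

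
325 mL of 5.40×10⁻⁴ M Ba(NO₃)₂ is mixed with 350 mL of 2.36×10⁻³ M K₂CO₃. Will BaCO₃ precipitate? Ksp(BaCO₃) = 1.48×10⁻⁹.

Yes

After mixing, V = 325 mL + 350 mL = 675 mL.
[Ba²⁺] = (5.40×10⁻⁴)(325)/675 = 2.60×10⁻⁴ M
[CO₃²⁻] = (2.36×10⁻³)(350)/675 = 1.22×10⁻³ M
Q = [Ba²⁺][CO₃²⁻] = 3.18×10⁻⁷
Q = 3.18×10⁻⁷ > Ksp = 1.48×10⁻⁹, so the solution is supersaturated and BaCO₃ precipitates.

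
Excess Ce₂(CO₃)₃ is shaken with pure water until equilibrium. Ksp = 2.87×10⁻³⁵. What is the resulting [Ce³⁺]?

9.68×10⁻⁸ M

Ce₂(CO₃)₃(s) ⇌ 2 Ce³⁺(aq) + 3 CO₃²⁻(aq)
If s mol/L of Ce₂(CO₃)₃ dissolves, [Ce³⁺] = 2s and [CO₃²⁻] = 3s.
Ksp = [Ce³⁺]^2[CO₃²⁻]^3 = (2s)^2 · (3s)^3 = 108s^5 = 2.87×10⁻³⁵
s = 4.84×10⁻⁸ mol L⁻¹
[Ce³⁺] = 2s = 9.68×10⁻⁸ mol L⁻¹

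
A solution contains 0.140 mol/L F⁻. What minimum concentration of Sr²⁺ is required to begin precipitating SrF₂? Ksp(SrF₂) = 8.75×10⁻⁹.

Precipitation begins when Q = Ksp.
SrF₂(s) ⇌ Sr²⁺(aq) + 2 F⁻(aq)
Ksp = [Sr²⁺][F⁻]^2 = [Sr²⁺](0.140)^2
[Sr²⁺] = 8.75×10⁻⁹ / (0.140)^2 = 4.46×10⁻⁷
[Sr²⁺] = 4.46×10⁻⁷ mol/L

4.46×10⁻⁷ M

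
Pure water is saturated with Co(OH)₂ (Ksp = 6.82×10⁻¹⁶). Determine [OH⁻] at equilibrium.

Co(OH)₂(s) ⇌ Co²⁺(aq) + 2 OH⁻(aq)
With molar solubility s: [Co²⁺] = s, [OH⁻] = 2s.
Ksp = [Co²⁺][OH⁻]^2 = s · (2s)^2 = 4s^3 = 6.82×10⁻¹⁶
s = 5.55×10⁻⁶ mol L⁻¹
[OH⁻] = 2s = 1.11×10⁻⁵ mol L⁻¹

1.11×10⁻⁵ M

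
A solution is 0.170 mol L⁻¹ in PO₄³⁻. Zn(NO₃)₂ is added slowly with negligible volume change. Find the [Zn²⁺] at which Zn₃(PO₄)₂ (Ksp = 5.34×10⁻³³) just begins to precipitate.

5.70×10⁻¹¹ M

The threshold for precipitation is Q = Ksp.
Zn₃(PO₄)₂(s) ⇌ 3 Zn²⁺(aq) + 2 PO₄³⁻(aq)
Ksp = [Zn²⁺]^3[PO₄³⁻]^2 = [Zn²⁺]^3(0.170)^2
[Zn²⁺]^3 = 5.34×10⁻³³ / (0.170)^2 = 1.85×10⁻³¹
[Zn²⁺] = 5.70×10⁻¹¹ mol L⁻¹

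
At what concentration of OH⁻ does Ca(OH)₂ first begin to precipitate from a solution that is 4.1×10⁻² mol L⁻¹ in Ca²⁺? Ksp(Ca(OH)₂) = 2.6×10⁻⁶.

8.0×10⁻³ M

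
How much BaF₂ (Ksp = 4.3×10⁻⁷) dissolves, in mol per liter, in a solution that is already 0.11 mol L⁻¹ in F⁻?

3.6×10⁻⁵ M

BaF₂(s) ⇌ Ba²⁺(aq) + 2 F⁻(aq)
Let s be the solubility of BaF₂ here. The common ion gives [F⁻] ≈ 0.11 mol L⁻¹, and [Ba²⁺] = s.
Ksp = [Ba²⁺][F⁻]^2 = s(0.11)^2
s = 4.3×10⁻⁷ / (0.11)^2 = 3.6×10⁻⁵
s = 3.6×10⁻⁵ mol L⁻¹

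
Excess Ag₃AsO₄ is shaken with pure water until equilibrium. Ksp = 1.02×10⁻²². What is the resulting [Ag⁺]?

4.18×10⁻⁶ M

Ag₃AsO₄(s) ⇌ 3 Ag⁺(aq) + AsO₄³⁻(aq)
Call the molar solubility s, so that [Ag⁺] = 3s and [AsO₄³⁻] = s.
Ksp = [Ag⁺]^3[AsO₄³⁻] = (3s)^3 · s = 27s^4 = 1.02×10⁻²²
s = 1.39×10⁻⁶ M
[Ag⁺] = 3s = 4.18×10⁻⁶ M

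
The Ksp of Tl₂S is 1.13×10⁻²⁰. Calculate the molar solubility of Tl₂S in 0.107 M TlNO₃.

9.87×10⁻¹⁹ M

Tl₂S(s) ⇌ 2 Tl⁺(aq) + S²⁻(aq)
Tl⁺ is already present at 0.107 M. If s mol/L of Tl₂S dissolves, [S²⁻] = s while [Tl⁺] ≈ 0.107 M.
Ksp = [Tl⁺]^2[S²⁻] = (0.107)^2s
s = 1.13×10⁻²⁰ / (0.107)^2 = 9.87×10⁻¹⁹
s = 9.87×10⁻¹⁹ M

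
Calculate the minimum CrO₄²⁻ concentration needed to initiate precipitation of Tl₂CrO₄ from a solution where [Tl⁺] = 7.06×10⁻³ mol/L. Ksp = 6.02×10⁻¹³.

1.21×10⁻⁸ M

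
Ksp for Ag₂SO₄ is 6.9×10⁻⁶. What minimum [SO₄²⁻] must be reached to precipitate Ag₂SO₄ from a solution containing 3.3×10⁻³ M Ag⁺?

0.63 M

The threshold for precipitation is Q = Ksp.
Ag₂SO₄(s) ⇌ 2 Ag⁺(aq) + SO₄²⁻(aq)
Ksp = [Ag⁺]^2[SO₄²⁻] = [SO₄²⁻](3.3×10⁻³)^2
[SO₄²⁻] = 6.9×10⁻⁶ / (3.3×10⁻³)^2 = 0.63
[SO₄²⁻] = 0.63 M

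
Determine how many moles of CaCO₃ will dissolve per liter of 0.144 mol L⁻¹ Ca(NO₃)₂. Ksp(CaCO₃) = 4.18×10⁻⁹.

CaCO₃(s) ⇌ Ca²⁺(aq) + CO₃²⁻(aq)
Let s be the solubility of CaCO₃ here. The common ion gives [Ca²⁺] ≈ 0.144 mol L⁻¹, and [CO₃²⁻] = s.
Ksp = [Ca²⁺][CO₃²⁻] = (0.144)s
s = 4.18×10⁻⁹ / (0.144) = 2.90×10⁻⁸
s = 2.90×10⁻⁸ mol L⁻¹

2.90×10⁻⁸ M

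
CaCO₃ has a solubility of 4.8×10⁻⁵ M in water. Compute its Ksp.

CaCO₃(s) ⇌ Ca²⁺(aq) + CO₃²⁻(aq)
Call the molar solubility s, so that [Ca²⁺] = s and [CO₃²⁻] = s.
Ksp = [Ca²⁺][CO₃²⁻] = s · s = s^2
Ksp = (4.8×10⁻⁵)^2 = 2.3×10⁻⁹

Ksp = 2.3×10⁻⁹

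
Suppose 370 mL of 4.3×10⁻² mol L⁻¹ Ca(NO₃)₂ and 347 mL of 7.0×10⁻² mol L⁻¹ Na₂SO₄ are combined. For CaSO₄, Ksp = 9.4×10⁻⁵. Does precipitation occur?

After mixing, V = 370 mL + 347 mL = 717 mL.
[Ca²⁺] = (4.3×10⁻²)(370)/717 = 2.2×10⁻² mol L⁻¹
[SO₄²⁻] = (7.0×10⁻²)(347)/717 = 3.4×10⁻² mol L⁻¹
Q = [Ca²⁺][SO₄²⁻] = 7.5×10⁻⁴
Since Q (7.5×10⁻⁴) exceeds Ksp (9.4×10⁻⁵), CaSO₄ will precipitate.

Yes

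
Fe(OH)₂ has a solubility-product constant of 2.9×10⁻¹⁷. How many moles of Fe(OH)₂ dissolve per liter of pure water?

Fe(OH)₂(s) ⇌ Fe²⁺(aq) + 2 OH⁻(aq)
Let s be the molar solubility. Then [Fe²⁺] = s and [OH⁻] = 2s.
Ksp = [Fe²⁺][OH⁻]^2 = s · (2s)^2 = 4s^3
4s^3 = 2.9×10⁻¹⁷  ⇒  s^3 = 7.3×10⁻¹⁸
s = 1.9×10⁻⁶ mol/L

1.9×10⁻⁶ M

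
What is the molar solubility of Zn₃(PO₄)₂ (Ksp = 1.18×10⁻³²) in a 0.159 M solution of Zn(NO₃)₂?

8.57×10⁻¹⁶ M

Zn₃(PO₄)₂(s) ⇌ 3 Zn²⁺(aq) + 2 PO₄³⁻(aq)
Let s be the solubility of Zn₃(PO₄)₂ here. The common ion gives [Zn²⁺] ≈ 0.159 M, and [PO₄³⁻] = 2s.
Ksp = [Zn²⁺]^3[PO₄³⁻]^2 = (0.159)^3(2s)^2
(2s)^2 = 1.18×10⁻³² / (0.159)^3 = 2.94×10⁻³⁰
s = 8.57×10⁻¹⁶ M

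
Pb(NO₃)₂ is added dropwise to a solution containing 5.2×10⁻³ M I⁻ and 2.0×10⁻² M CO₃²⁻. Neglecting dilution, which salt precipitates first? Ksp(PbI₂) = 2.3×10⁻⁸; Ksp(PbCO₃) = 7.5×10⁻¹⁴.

Precipitation of each salt begins when its ion product equals Ksp.
For PbI₂: [Pb²⁺] = (Ksp/[I⁻]^2) = 8.5×10⁻⁴ M
For PbCO₃: [Pb²⁺] = (Ksp/[CO₃²⁻]) = 3.8×10⁻¹² M
Since PbCO₃ needs less Pb²⁺ to reach saturation, it precipitates first.

PbCO₃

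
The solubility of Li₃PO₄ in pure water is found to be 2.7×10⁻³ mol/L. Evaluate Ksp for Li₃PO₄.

Li₃PO₄(s) ⇌ 3 Li⁺(aq) + PO₄³⁻(aq)
Call the molar solubility s, so that [Li⁺] = 3s and [PO₄³⁻] = s.
Ksp = [Li⁺]^3[PO₄³⁻] = (3s)^3 · s = 27s^4
Ksp = 27 × (2.7×10⁻³)^4 = 1.4×10⁻⁹

Ksp = 1.4×10⁻⁹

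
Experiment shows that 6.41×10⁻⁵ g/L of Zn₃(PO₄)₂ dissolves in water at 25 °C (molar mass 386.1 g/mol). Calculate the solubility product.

Convert to molarity: s = 6.41×10⁻⁵ / 386.1 = 1.6602×10⁻⁷ mol/L
Zn₃(PO₄)₂(s) ⇌ 3 Zn²⁺(aq) + 2 PO₄³⁻(aq)
With molar solubility s: [Zn²⁺] = 3s, [PO₄³⁻] = 2s.
Ksp = [Zn²⁺]^3[PO₄³⁻]^2 = (3s)^3 · (2s)^2 = 108s^5
Ksp = 108 × (1.6602×10⁻⁷)^5 = 1.36×10⁻³²

Ksp = 1.36×10⁻³²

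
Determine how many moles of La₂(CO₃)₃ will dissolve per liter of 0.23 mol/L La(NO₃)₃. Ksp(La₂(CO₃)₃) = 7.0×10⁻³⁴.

La₂(CO₃)₃(s) ⇌ 2 La³⁺(aq) + 3 CO₃²⁻(aq)
La³⁺ is already present at 0.23 mol/L. If s mol/L of La₂(CO₃)₃ dissolves, [CO₃²⁻] = 3s while [La³⁺] ≈ 0.23 mol/L.
Ksp = [La³⁺]^2[CO₃²⁻]^3 = (0.23)^2(3s)^3
(3s)^3 = 7.0×10⁻³⁴ / (0.23)^2 = 1.3×10⁻³²
s = 7.9×10⁻¹² mol/L

7.9×10⁻¹² M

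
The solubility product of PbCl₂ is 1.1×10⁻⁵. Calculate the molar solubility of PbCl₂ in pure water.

1.4×10⁻² M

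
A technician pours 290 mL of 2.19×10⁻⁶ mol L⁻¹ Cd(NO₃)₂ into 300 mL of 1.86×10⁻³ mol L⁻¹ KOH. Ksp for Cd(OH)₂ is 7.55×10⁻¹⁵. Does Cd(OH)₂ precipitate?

After mixing, V = 290 mL + 300 mL = 590 mL.
[Cd²⁺] = (2.19×10⁻⁶)(290)/590 = 1.08×10⁻⁶ mol L⁻¹
[OH⁻] = (1.86×10⁻³)(300)/590 = 9.46×10⁻⁴ mol L⁻¹
Q = [Cd²⁺][OH⁻]^2 = 9.63×10⁻¹³
Q = 9.63×10⁻¹³ > Ksp = 7.55×10⁻¹⁵, so the solution is supersaturated and Cd(OH)₂ precipitates.

Yes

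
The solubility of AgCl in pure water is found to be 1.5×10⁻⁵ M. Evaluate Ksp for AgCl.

AgCl(s) ⇌ Ag⁺(aq) + Cl⁻(aq)
With molar solubility s: [Ag⁺] = s, [Cl⁻] = s.
Ksp = [Ag⁺][Cl⁻] = s · s = s^2
Ksp = (1.5×10⁻⁵)^2 = 2.3×10⁻¹⁰

Ksp = 2.3×10⁻¹⁰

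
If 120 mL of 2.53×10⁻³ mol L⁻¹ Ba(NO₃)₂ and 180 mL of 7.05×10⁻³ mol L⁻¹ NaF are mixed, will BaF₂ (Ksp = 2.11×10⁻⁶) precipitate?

No

After mixing, V = 120 mL + 180 mL = 300 mL.
[Ba²⁺] = (2.53×10⁻³)(120)/300 = 1.01×10⁻³ mol L⁻¹
[F⁻] = (7.05×10⁻³)(180)/300 = 4.23×10⁻³ mol L⁻¹
Q = [Ba²⁺][F⁻]^2 = 1.81×10⁻⁸
Q < Ksp (1.81×10⁻⁸ vs 2.11×10⁻⁶); the solution remains unsaturated and no precipitate forms.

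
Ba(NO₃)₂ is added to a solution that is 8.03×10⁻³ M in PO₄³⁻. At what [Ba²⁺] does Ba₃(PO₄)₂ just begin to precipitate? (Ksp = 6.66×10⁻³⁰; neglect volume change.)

4.69×10⁻⁹ M

A salt starts to precipitate once the ion product Q reaches its Ksp.
Ba₃(PO₄)₂(s) ⇌ 3 Ba²⁺(aq) + 2 PO₄³⁻(aq)
Ksp = [Ba²⁺]^3[PO₄³⁻]^2 = [Ba²⁺]^3(8.03×10⁻³)^2
[Ba²⁺]^3 = 6.66×10⁻³⁰ / (8.03×10⁻³)^2 = 1.03×10⁻²⁵
[Ba²⁺] = 4.69×10⁻⁹ M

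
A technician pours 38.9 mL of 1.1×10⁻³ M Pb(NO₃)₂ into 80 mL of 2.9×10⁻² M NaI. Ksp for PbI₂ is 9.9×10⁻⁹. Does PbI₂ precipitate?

The combined volume is 118.9 mL.
[Pb²⁺] = (1.1×10⁻³)(38.9)/118.9 = 3.6×10⁻⁴ M
[I⁻] = (2.9×10⁻²)(80)/118.9 = 2.0×10⁻² M
Q = [Pb²⁺][I⁻]^2 = 1.4×10⁻⁷
Because Q > Ksp (1.4×10⁻⁷ vs 9.9×10⁻⁹), a precipitate of PbI₂ forms.

Yes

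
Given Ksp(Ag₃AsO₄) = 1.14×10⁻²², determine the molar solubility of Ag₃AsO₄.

1.43×10⁻⁶ M

Ag₃AsO₄(s) ⇌ 3 Ag⁺(aq) + AsO₄³⁻(aq)
If s mol/L of Ag₃AsO₄ dissolves, [Ag⁺] = 3s and [AsO₄³⁻] = s.
Ksp = [Ag⁺]^3[AsO₄³⁻] = (3s)^3 · s = 27s^4
27s^4 = 1.14×10⁻²²  ⇒  s^4 = 4.22×10⁻²⁴
Taking the 4th root, s = 1.43×10⁻⁶ mol/L.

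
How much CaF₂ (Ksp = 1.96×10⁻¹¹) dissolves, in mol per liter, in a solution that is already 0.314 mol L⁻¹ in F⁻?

CaF₂(s) ⇌ Ca²⁺(aq) + 2 F⁻(aq)
F⁻ is already present at 0.314 mol L⁻¹. If s mol/L of CaF₂ dissolves, [Ca²⁺] = s while [F⁻] ≈ 0.314 mol L⁻¹.
Ksp = [Ca²⁺][F⁻]^2 = s(0.314)^2
s = 1.96×10⁻¹¹ / (0.314)^2 = 1.99×10⁻¹⁰
s = 1.99×10⁻¹⁰ mol L⁻¹

1.99×10⁻¹⁰ M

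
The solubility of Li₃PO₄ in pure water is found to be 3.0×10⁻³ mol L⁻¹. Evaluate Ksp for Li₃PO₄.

Ksp = 2.2×10⁻⁹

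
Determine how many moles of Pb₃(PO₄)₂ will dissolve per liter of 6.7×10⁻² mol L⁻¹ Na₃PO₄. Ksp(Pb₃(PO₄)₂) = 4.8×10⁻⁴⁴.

7.3×10⁻¹⁵ M

Pb₃(PO₄)₂(s) ⇌ 3 Pb²⁺(aq) + 2 PO₄³⁻(aq)
With PO₄³⁻ already at 6.7×10⁻² mol L⁻¹ and s small, take [PO₄³⁻] ≈ 6.7×10⁻² mol L⁻¹ and [Pb²⁺] = 3s.
Ksp = [Pb²⁺]^3[PO₄³⁻]^2 = (3s)^3(6.7×10⁻²)^2
(3s)^3 = 4.8×10⁻⁴⁴ / (6.7×10⁻²)^2 = 1.1×10⁻⁴¹
s = 7.3×10⁻¹⁵ mol L⁻¹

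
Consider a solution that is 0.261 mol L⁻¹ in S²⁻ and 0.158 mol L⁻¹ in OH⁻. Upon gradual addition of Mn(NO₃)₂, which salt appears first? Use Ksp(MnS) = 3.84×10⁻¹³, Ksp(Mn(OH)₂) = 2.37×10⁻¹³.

MnS

Precipitation begins when Q = Ksp.
For MnS: [Mn²⁺] = (Ksp/[S²⁻]) = 1.47×10⁻¹² mol L⁻¹
For Mn(OH)₂: [Mn²⁺] = (Ksp/[OH⁻]^2) = 9.49×10⁻¹² mol L⁻¹
MnS requires the lower [Mn²⁺], so it precipitates first.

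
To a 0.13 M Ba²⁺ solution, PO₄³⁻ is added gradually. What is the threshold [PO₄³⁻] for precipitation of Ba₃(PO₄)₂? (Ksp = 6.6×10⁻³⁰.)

5.5×10⁻¹⁴ M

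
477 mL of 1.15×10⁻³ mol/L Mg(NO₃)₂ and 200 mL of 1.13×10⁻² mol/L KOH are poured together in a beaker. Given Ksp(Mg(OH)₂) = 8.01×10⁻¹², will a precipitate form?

Yes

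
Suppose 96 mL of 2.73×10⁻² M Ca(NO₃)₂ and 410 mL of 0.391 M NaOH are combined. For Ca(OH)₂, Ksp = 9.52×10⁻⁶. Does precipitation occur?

Yes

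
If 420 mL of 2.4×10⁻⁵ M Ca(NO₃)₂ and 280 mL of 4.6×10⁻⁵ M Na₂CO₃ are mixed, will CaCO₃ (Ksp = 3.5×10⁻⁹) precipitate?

After mixing, V = 420 mL + 280 mL = 700 mL.
[Ca²⁺] = (2.4×10⁻⁵)(420)/700 = 1.4×10⁻⁵ M
[CO₃²⁻] = (4.6×10⁻⁵)(280)/700 = 1.8×10⁻⁵ M
Q = [Ca²⁺][CO₃²⁻] = 2.6×10⁻¹⁰
Q < Ksp (2.6×10⁻¹⁰ vs 3.5×10⁻⁹); the solution remains unsaturated and no precipitate forms.

No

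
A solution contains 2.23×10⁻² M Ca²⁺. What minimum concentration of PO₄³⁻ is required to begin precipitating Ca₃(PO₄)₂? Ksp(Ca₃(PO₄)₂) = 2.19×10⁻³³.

1.41×10⁻¹⁴ M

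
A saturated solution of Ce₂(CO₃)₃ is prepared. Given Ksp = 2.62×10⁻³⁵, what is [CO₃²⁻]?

Ce₂(CO₃)₃(s) ⇌ 2 Ce³⁺(aq) + 3 CO₃²⁻(aq)
If s mol/L of Ce₂(CO₃)₃ dissolves, [Ce³⁺] = 2s and [CO₃²⁻] = 3s.
Ksp = [Ce³⁺]^2[CO₃²⁻]^3 = (2s)^2 · (3s)^3 = 108s^5 = 2.62×10⁻³⁵
s = 4.75×10⁻⁸ M
[CO₃²⁻] = 3s = 1.43×10⁻⁷ M

1.43×10⁻⁷ M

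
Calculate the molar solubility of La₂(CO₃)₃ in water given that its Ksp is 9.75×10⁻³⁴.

9.80×10⁻⁸ M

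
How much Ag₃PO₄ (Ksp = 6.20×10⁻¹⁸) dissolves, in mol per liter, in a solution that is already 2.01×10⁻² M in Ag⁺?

Ag₃PO₄(s) ⇌ 3 Ag⁺(aq) + PO₄³⁻(aq)
The solution already contains Ag⁺ at 2.01×10⁻² M. Let s be the molar solubility of Ag₃PO₄.
[Ag⁺] ≈ 2.01×10⁻² M (common ion dominates); [PO₄³⁻] = s.
Ksp = [Ag⁺]^3[PO₄³⁻] = (2.01×10⁻²)^3s
s = 6.20×10⁻¹⁸ / (2.01×10⁻²)^3 = 7.63×10⁻¹³
s = 7.63×10⁻¹³ M

7.63×10⁻¹³ M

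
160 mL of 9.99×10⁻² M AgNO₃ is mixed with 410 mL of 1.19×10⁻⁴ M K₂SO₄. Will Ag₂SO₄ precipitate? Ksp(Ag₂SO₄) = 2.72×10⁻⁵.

No

After mixing, V = 160 mL + 410 mL = 570 mL.
[Ag⁺] = (9.99×10⁻²)(160)/570 = 2.80×10⁻² M
[SO₄²⁻] = (1.19×10⁻⁴)(410)/570 = 8.56×10⁻⁵ M
Q = [Ag⁺]^2[SO₄²⁻] = 6.73×10⁻⁸
Q < Ksp (6.73×10⁻⁸ vs 2.72×10⁻⁵); the solution remains unsaturated and no precipitate forms.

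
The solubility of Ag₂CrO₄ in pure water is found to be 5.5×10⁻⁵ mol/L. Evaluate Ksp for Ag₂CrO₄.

Ksp = 6.7×10⁻¹³

Ag₂CrO₄(s) ⇌ 2 Ag⁺(aq) + CrO₄²⁻(aq)
Let s be the molar solubility. Then [Ag⁺] = 2s and [CrO₄²⁻] = s.
Ksp = [Ag⁺]^2[CrO₄²⁻] = (2s)^2 · s = 4s^3
Ksp = 4 × (5.5×10⁻⁵)^3 = 6.7×10⁻¹³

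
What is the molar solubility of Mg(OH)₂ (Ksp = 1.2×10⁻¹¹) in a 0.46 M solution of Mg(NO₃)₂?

2.6×10⁻⁶ M

Mg(OH)₂(s) ⇌ Mg²⁺(aq) + 2 OH⁻(aq)
With Mg²⁺ already at 0.46 M and s small, take [Mg²⁺] ≈ 0.46 M and [OH⁻] = 2s.
Ksp = [Mg²⁺][OH⁻]^2 = (0.46)(2s)^2
(2s)^2 = 1.2×10⁻¹¹ / (0.46) = 2.6×10⁻¹¹
s = 2.6×10⁻⁶ M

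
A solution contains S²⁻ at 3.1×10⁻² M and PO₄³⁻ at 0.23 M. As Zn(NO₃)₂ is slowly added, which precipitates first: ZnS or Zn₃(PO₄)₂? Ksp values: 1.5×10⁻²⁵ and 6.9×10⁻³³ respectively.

ZnS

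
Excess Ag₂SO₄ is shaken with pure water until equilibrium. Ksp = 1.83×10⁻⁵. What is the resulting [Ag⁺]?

3.32×10⁻² M

Ag₂SO₄(s) ⇌ 2 Ag⁺(aq) + SO₄²⁻(aq)
Call the molar solubility s, so that [Ag⁺] = 2s and [SO₄²⁻] = s.
Ksp = [Ag⁺]^2[SO₄²⁻] = (2s)^2 · s = 4s^3 = 1.83×10⁻⁵
s = 1.66×10⁻² mol L⁻¹
[Ag⁺] = 2s = 3.32×10⁻² mol L⁻¹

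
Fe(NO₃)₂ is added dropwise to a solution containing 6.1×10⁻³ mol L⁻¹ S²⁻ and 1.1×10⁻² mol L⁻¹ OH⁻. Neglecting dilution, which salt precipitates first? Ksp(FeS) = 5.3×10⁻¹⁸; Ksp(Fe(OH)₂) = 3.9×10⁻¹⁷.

FeS

Precipitation begins when Q = Ksp.
For FeS: [Fe²⁺] = (Ksp/[S²⁻]) = 8.7×10⁻¹⁶ mol L⁻¹
For Fe(OH)₂: [Fe²⁺] = (Ksp/[OH⁻]^2) = 3.2×10⁻¹³ mol L⁻¹
The smaller threshold [Fe²⁺] is reached first, so FeS precipitates first.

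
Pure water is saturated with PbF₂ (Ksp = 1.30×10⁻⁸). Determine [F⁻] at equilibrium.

PbF₂(s) ⇌ Pb²⁺(aq) + 2 F⁻(aq)
If s mol/L of PbF₂ dissolves, [Pb²⁺] = s and [F⁻] = 2s.
Ksp = [Pb²⁺][F⁻]^2 = s · (2s)^2 = 4s^3 = 1.30×10⁻⁸
s = 1.48×10⁻³ M
[F⁻] = 2s = 2.96×10⁻³ M

2.96×10⁻³ M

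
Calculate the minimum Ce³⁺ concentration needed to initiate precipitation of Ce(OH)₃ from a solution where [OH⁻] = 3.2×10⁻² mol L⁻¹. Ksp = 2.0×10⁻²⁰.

6.1×10⁻¹⁶ M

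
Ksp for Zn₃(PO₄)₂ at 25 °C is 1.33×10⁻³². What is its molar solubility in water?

Zn₃(PO₄)₂(s) ⇌ 3 Zn²⁺(aq) + 2 PO₄³⁻(aq)
With molar solubility s: [Zn²⁺] = 3s, [PO₄³⁻] = 2s.
Ksp = [Zn²⁺]^3[PO₄³⁻]^2 = (3s)^3 · (2s)^2 = 108s^5
108s^5 = 1.33×10⁻³²  ⇒  s^5 = 1.23×10⁻³⁴
s = (1.23×10⁻³⁴)^(1/5) = 1.65×10⁻⁷ M

1.65×10⁻⁷ M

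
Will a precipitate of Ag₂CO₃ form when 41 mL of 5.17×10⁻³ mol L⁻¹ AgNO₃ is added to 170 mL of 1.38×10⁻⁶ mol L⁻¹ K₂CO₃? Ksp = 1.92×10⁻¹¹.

The combined volume is 211 mL.
[Ag⁺] = (5.17×10⁻³)(41)/211 = 1.00×10⁻³ mol L⁻¹
[CO₃²⁻] = (1.38×10⁻⁶)(170)/211 = 1.11×10⁻⁶ mol L⁻¹
Q = [Ag⁺]^2[CO₃²⁻] = 1.12×10⁻¹²
Since Q (1.12×10⁻¹²) is less than Ksp (1.92×10⁻¹¹), no Ag₂CO₃ precipitates.

No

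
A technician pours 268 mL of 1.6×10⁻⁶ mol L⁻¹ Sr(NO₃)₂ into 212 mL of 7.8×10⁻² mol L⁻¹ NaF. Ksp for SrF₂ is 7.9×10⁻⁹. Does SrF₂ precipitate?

No

After mixing, V = 268 mL + 212 mL = 480 mL.
[Sr²⁺] = (1.6×10⁻⁶)(268)/480 = 8.9×10⁻⁷ mol L⁻¹
[F⁻] = (7.8×10⁻²)(212)/480 = 3.4×10⁻² mol L⁻¹
Q = [Sr²⁺][F⁻]^2 = 1.1×10⁻⁹
Q = 1.1×10⁻⁹ < Ksp = 7.9×10⁻⁹, so the solution is unsaturated and no precipitate forms.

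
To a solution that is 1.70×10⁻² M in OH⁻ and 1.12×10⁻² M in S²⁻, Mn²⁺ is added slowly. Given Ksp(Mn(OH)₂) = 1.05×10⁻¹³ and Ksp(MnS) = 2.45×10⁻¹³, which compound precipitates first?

MnS

Precipitation of each salt begins when its ion product equals Ksp.
For Mn(OH)₂: [Mn²⁺] = (Ksp/[OH⁻]^2) = 3.63×10⁻¹⁰ M
For MnS: [Mn²⁺] = (Ksp/[S²⁻]) = 2.19×10⁻¹¹ M
Since MnS needs less Mn²⁺ to reach saturation, it precipitates first.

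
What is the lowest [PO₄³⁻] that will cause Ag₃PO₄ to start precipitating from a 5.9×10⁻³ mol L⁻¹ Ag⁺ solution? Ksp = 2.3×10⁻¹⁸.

Each salt precipitates once Q = Ksp for that salt.
Ag₃PO₄(s) ⇌ 3 Ag⁺(aq) + PO₄³⁻(aq)
Ksp = [Ag⁺]^3[PO₄³⁻] = [PO₄³⁻](5.9×10⁻³)^3
[PO₄³⁻] = 2.3×10⁻¹⁸ / (5.9×10⁻³)^3 = 1.1×10⁻¹¹
[PO₄³⁻] = 1.1×10⁻¹¹ mol L⁻¹

1.1×10⁻¹¹ M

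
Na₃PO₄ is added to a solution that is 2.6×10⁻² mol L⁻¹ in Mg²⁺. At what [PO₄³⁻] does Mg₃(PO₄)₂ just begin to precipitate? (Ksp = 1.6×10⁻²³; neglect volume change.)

9.5×10⁻¹⁰ M

Each salt precipitates once Q = Ksp for that salt.
Mg₃(PO₄)₂(s) ⇌ 3 Mg²⁺(aq) + 2 PO₄³⁻(aq)
Ksp = [Mg²⁺]^3[PO₄³⁻]^2 = [PO₄³⁻]^2(2.6×10⁻²)^3
[PO₄³⁻]^2 = 1.6×10⁻²³ / (2.6×10⁻²)^3 = 9.1×10⁻¹⁹
[PO₄³⁻] = 9.5×10⁻¹⁰ mol L⁻¹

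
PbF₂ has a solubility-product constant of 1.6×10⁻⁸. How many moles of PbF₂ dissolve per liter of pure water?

1.6×10⁻³ M

PbF₂(s) ⇌ Pb²⁺(aq) + 2 F⁻(aq)
Let s be the molar solubility. Then [Pb²⁺] = s and [F⁻] = 2s.
Ksp = [Pb²⁺][F⁻]^2 = s · (2s)^2 = 4s^3
4s^3 = 1.6×10⁻⁸  ⇒  s^3 = 4.0×10⁻⁹
Taking the 3rd root, s = 1.6×10⁻³ mol/L.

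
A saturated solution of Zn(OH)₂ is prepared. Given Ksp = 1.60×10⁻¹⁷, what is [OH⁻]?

Zn(OH)₂(s) ⇌ Zn²⁺(aq) + 2 OH⁻(aq)
Call the molar solubility s, so that [Zn²⁺] = s and [OH⁻] = 2s.
Ksp = [Zn²⁺][OH⁻]^2 = s · (2s)^2 = 4s^3 = 1.60×10⁻¹⁷
s = 1.59×10⁻⁶ mol/L
[OH⁻] = 2s = 3.17×10⁻⁶ mol/L

3.17×10⁻⁶ M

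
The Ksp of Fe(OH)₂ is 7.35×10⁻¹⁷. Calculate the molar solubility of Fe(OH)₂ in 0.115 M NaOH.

5.56×10⁻¹⁵ M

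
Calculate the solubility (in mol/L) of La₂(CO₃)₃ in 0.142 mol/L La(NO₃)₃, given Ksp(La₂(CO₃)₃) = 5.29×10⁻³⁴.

9.90×10⁻¹² M

La₂(CO₃)₃(s) ⇌ 2 La³⁺(aq) + 3 CO₃²⁻(aq)
La³⁺ is already present at 0.142 mol/L. If s mol/L of La₂(CO₃)₃ dissolves, [CO₃²⁻] = 3s while [La³⁺] ≈ 0.142 mol/L.
Ksp = [La³⁺]^2[CO₃²⁻]^3 = (0.142)^2(3s)^3
(3s)^3 = 5.29×10⁻³⁴ / (0.142)^2 = 2.62×10⁻³²
s = 9.90×10⁻¹² mol/L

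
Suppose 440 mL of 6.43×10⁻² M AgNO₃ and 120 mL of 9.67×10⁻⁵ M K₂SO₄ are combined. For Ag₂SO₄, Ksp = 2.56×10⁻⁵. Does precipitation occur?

No

The combined volume is 560 mL.
[Ag⁺] = (6.43×10⁻²)(440)/560 = 5.05×10⁻² M
[SO₄²⁻] = (9.67×10⁻⁵)(120)/560 = 2.07×10⁻⁵ M
Q = [Ag⁺]^2[SO₄²⁻] = 5.29×10⁻⁸
Since Q (5.29×10⁻⁸) is less than Ksp (2.56×10⁻⁵), no Ag₂SO₄ precipitates.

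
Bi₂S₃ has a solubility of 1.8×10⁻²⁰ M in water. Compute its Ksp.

Bi₂S₃(s) ⇌ 2 Bi³⁺(aq) + 3 S²⁻(aq)
With molar solubility s: [Bi³⁺] = 2s, [S²⁻] = 3s.
Ksp = [Bi³⁺]^2[S²⁻]^3 = (2s)^2 · (3s)^3 = 108s^5
Ksp = 108 × (1.8×10⁻²⁰)^5 = 2.0×10⁻⁹⁷

Ksp = 2.0×10⁻⁹⁷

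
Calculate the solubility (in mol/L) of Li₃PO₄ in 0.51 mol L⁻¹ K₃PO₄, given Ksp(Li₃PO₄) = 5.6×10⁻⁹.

Li₃PO₄(s) ⇌ 3 Li⁺(aq) + PO₄³⁻(aq)
PO₄³⁻ is already present at 0.51 mol L⁻¹. If s mol/L of Li₃PO₄ dissolves, [Li⁺] = 3s while [PO₄³⁻] ≈ 0.51 mol L⁻¹.
Ksp = [Li⁺]^3[PO₄³⁻] = (3s)^3(0.51)
(3s)^3 = 5.6×10⁻⁹ / (0.51) = 1.1×10⁻⁸
s = 7.4×10⁻⁴ mol L⁻¹

7.4×10⁻⁴ M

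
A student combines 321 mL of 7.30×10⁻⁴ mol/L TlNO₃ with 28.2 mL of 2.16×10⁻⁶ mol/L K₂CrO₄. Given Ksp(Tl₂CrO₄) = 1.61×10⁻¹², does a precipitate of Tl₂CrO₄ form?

No

Total volume after mixing = 321 + 28.2 = 349.2 mL.
[Tl⁺] = (7.30×10⁻⁴)(321)/349.2 = 6.71×10⁻⁴ mol/L
[CrO₄²⁻] = (2.16×10⁻⁶)(28.2)/349.2 = 1.74×10⁻⁷ mol/L
Q = [Tl⁺]^2[CrO₄²⁻] = 7.85×10⁻¹⁴
Since Q (7.85×10⁻¹⁴) is less than Ksp (1.61×10⁻¹²), no Tl₂CrO₄ precipitates.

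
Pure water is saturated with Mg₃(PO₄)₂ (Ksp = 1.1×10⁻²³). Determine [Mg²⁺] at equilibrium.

3.0×10⁻⁵ M

Mg₃(PO₄)₂(s) ⇌ 3 Mg²⁺(aq) + 2 PO₄³⁻(aq)
If s mol/L of Mg₃(PO₄)₂ dissolves, [Mg²⁺] = 3s and [PO₄³⁻] = 2s.
Ksp = [Mg²⁺]^3[PO₄³⁻]^2 = (3s)^3 · (2s)^2 = 108s^5 = 1.1×10⁻²³
s = 1.0×10⁻⁵ mol/L
[Mg²⁺] = 3s = 3.0×10⁻⁵ mol/L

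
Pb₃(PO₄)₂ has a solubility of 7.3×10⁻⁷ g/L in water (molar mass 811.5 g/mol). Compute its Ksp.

s = (7.3×10⁻⁷ g L⁻¹)/(811.5 g mol⁻¹) = 8.996×10⁻¹⁰ M
Pb₃(PO₄)₂(s) ⇌ 3 Pb²⁺(aq) + 2 PO₄³⁻(aq)
With molar solubility s: [Pb²⁺] = 3s, [PO₄³⁻] = 2s.
Ksp = [Pb²⁺]^3[PO₄³⁻]^2 = (3s)^3 · (2s)^2 = 108s^5
Ksp = 108 × (8.996×10⁻¹⁰)^5 = 6.4×10⁻⁴⁴

Ksp = 6.4×10⁻⁴⁴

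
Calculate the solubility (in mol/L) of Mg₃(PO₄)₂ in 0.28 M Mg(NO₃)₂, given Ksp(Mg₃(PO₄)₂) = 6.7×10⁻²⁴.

8.7×10⁻¹² M

Mg₃(PO₄)₂(s) ⇌ 3 Mg²⁺(aq) + 2 PO₄³⁻(aq)
With Mg²⁺ already at 0.28 M and s small, take [Mg²⁺] ≈ 0.28 M and [PO₄³⁻] = 2s.
Ksp = [Mg²⁺]^3[PO₄³⁻]^2 = (0.28)^3(2s)^2
(2s)^2 = 6.7×10⁻²⁴ / (0.28)^3 = 3.1×10⁻²²
s = 8.7×10⁻¹² M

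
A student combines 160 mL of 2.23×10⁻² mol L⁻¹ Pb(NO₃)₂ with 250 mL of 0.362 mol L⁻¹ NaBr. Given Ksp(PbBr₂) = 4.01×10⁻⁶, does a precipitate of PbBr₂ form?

Total volume after mixing = 160 + 250 = 410 mL.
[Pb²⁺] = (2.23×10⁻²)(160)/410 = 8.70×10⁻³ mol L⁻¹
[Br⁻] = (0.362)(250)/410 = 0.221 mol L⁻¹
Q = [Pb²⁺][Br⁻]^2 = 4.24×10⁻⁴
Because Q > Ksp (4.24×10⁻⁴ vs 4.01×10⁻⁶), a precipitate of PbBr₂ forms.

Yes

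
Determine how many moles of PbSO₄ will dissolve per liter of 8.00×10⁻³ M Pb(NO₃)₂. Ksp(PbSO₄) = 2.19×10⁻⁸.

PbSO₄(s) ⇌ Pb²⁺(aq) + SO₄²⁻(aq)
Pb²⁺ is already present at 8.00×10⁻³ M. If s mol/L of PbSO₄ dissolves, [SO₄²⁻] = s while [Pb²⁺] ≈ 8.00×10⁻³ M.
Ksp = [Pb²⁺][SO₄²⁻] = (8.00×10⁻³)s
s = 2.19×10⁻⁸ / (8.00×10⁻³) = 2.74×10⁻⁶
s = 2.74×10⁻⁶ M

2.74×10⁻⁶ M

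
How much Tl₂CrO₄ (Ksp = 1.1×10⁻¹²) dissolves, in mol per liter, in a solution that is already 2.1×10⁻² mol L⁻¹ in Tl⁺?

Tl₂CrO₄(s) ⇌ 2 Tl⁺(aq) + CrO₄²⁻(aq)
With Tl⁺ already at 2.1×10⁻² mol L⁻¹ and s small, take [Tl⁺] ≈ 2.1×10⁻² mol L⁻¹ and [CrO₄²⁻] = s.
Ksp = [Tl⁺]^2[CrO₄²⁻] = (2.1×10⁻²)^2s
s = 1.1×10⁻¹² / (2.1×10⁻²)^2 = 2.5×10⁻⁹
s = 2.5×10⁻⁹ mol L⁻¹

2.5×10⁻⁹ M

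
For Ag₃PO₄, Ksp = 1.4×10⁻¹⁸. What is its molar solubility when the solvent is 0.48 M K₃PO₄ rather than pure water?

Ag₃PO₄(s) ⇌ 3 Ag⁺(aq) + PO₄³⁻(aq)
The solution already contains PO₄³⁻ at 0.48 M. Let s be the molar solubility of Ag₃PO₄.
[PO₄³⁻] ≈ 0.48 M (common ion dominates); [Ag⁺] = 3s.
Ksp = [Ag⁺]^3[PO₄³⁻] = (3s)^3(0.48)
(3s)^3 = 1.4×10⁻¹⁸ / (0.48) = 2.9×10⁻¹⁸
s = 4.8×10⁻⁷ M

4.8×10⁻⁷ M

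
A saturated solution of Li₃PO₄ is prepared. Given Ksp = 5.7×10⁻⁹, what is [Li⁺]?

Li₃PO₄(s) ⇌ 3 Li⁺(aq) + PO₄³⁻(aq)
Let s be the molar solubility. Then [Li⁺] = 3s and [PO₄³⁻] = s.
Ksp = [Li⁺]^3[PO₄³⁻] = (3s)^3 · s = 27s^4 = 5.7×10⁻⁹
s = 3.8×10⁻³ M
[Li⁺] = 3s = 1.1×10⁻² M

1.1×10⁻² M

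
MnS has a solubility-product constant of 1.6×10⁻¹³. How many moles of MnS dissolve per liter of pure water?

MnS(s) ⇌ Mn²⁺(aq) + S²⁻(aq)
Call the molar solubility s, so that [Mn²⁺] = s and [S²⁻] = s.
Ksp = [Mn²⁺][S²⁻] = s · s = s^2
s^2 = 1.6×10⁻¹³
s = (1.6×10⁻¹³)^(1/2) = 4.0×10⁻⁷ mol L⁻¹

4.0×10⁻⁷ M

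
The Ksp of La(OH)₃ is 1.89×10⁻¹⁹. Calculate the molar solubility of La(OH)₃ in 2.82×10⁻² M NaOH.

La(OH)₃(s) ⇌ La³⁺(aq) + 3 OH⁻(aq)
The solution already contains OH⁻ at 2.82×10⁻² M. Let s be the molar solubility of La(OH)₃.
[OH⁻] ≈ 2.82×10⁻² M (common ion dominates); [La³⁺] = s.
Ksp = [La³⁺][OH⁻]^3 = s(2.82×10⁻²)^3
s = 1.89×10⁻¹⁹ / (2.82×10⁻²)^3 = 8.43×10⁻¹⁵
s = 8.43×10⁻¹⁵ M

8.43×10⁻¹⁵ M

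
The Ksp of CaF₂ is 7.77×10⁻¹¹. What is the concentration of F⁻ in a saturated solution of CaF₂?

CaF₂(s) ⇌ Ca²⁺(aq) + 2 F⁻(aq)
Let s be the molar solubility. Then [Ca²⁺] = s and [F⁻] = 2s.
Ksp = [Ca²⁺][F⁻]^2 = s · (2s)^2 = 4s^3 = 7.77×10⁻¹¹
s = 2.69×10⁻⁴ M
[F⁻] = 2s = 5.38×10⁻⁴ M

5.38×10⁻⁴ M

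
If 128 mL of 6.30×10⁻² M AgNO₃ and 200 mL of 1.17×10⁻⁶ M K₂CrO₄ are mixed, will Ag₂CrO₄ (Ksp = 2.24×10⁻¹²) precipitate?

Yes

Total volume after mixing = 128 + 200 = 328 mL.
[Ag⁺] = (6.30×10⁻²)(128)/328 = 2.46×10⁻² M
[CrO₄²⁻] = (1.17×10⁻⁶)(200)/328 = 7.13×10⁻⁷ M
Q = [Ag⁺]^2[CrO₄²⁻] = 4.31×10⁻¹⁰
Q = 4.31×10⁻¹⁰ > Ksp = 2.24×10⁻¹², so the solution is supersaturated and Ag₂CrO₄ precipitates.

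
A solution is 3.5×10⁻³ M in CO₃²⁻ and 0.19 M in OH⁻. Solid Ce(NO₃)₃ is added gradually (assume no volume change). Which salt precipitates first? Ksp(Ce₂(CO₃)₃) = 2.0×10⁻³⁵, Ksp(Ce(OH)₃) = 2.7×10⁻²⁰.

Precipitation begins when Q = Ksp.
For Ce₂(CO₃)₃: [Ce³⁺] = (Ksp/[CO₃²⁻]^3)^(1/2) = 2.2×10⁻¹⁴ M
For Ce(OH)₃: [Ce³⁺] = (Ksp/[OH⁻]^3) = 3.9×10⁻¹⁸ M
Since Ce(OH)₃ needs less Ce³⁺ to reach saturation, it precipitates first.

Ce(OH)₃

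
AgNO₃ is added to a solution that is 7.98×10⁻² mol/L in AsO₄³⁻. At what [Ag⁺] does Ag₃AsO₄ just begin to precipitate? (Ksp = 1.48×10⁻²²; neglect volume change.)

The threshold for precipitation is Q = Ksp.
Ag₃AsO₄(s) ⇌ 3 Ag⁺(aq) + AsO₄³⁻(aq)
Ksp = [Ag⁺]^3[AsO₄³⁻] = [Ag⁺]^3(7.98×10⁻²)
[Ag⁺]^3 = 1.48×10⁻²² / (7.98×10⁻²) = 1.85×10⁻²¹
[Ag⁺] = 1.23×10⁻⁷ mol/L

1.23×10⁻⁷ M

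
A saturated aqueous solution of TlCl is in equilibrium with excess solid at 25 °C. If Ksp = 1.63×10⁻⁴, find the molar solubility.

TlCl(s) ⇌ Tl⁺(aq) + Cl⁻(aq)
Let s be the molar solubility. Then [Tl⁺] = s and [Cl⁻] = s.
Ksp = [Tl⁺][Cl⁻] = s · s = s^2
s^2 = 1.63×10⁻⁴
s = (1.63×10⁻⁴)^(1/2) = 1.28×10⁻² mol L⁻¹

1.28×10⁻² M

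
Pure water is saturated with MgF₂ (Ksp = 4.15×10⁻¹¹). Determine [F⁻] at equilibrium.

4.36×10⁻⁴ M

MgF₂(s) ⇌ Mg²⁺(aq) + 2 F⁻(aq)
Call the molar solubility s, so that [Mg²⁺] = s and [F⁻] = 2s.
Ksp = [Mg²⁺][F⁻]^2 = s · (2s)^2 = 4s^3 = 4.15×10⁻¹¹
s = 2.18×10⁻⁴ M
[F⁻] = 2s = 4.36×10⁻⁴ M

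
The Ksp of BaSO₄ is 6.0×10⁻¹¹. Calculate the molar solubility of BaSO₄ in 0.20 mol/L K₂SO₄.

3.0×10⁻¹⁰ M

BaSO₄(s) ⇌ Ba²⁺(aq) + SO₄²⁻(aq)
With SO₄²⁻ already at 0.20 mol/L and s small, take [SO₄²⁻] ≈ 0.20 mol/L and [Ba²⁺] = s.
Ksp = [Ba²⁺][SO₄²⁻] = s(0.20)
s = 6.0×10⁻¹¹ / (0.20) = 3.0×10⁻¹⁰
s = 3.0×10⁻¹⁰ mol/L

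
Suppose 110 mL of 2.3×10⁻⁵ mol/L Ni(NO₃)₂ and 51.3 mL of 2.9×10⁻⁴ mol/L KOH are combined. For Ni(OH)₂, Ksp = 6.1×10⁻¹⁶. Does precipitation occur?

Total volume after mixing = 110 + 51.3 = 161.3 mL.
[Ni²⁺] = (2.3×10⁻⁵)(110)/161.3 = 1.6×10⁻⁵ mol/L
[OH⁻] = (2.9×10⁻⁴)(51.3)/161.3 = 9.2×10⁻⁵ mol/L
Q = [Ni²⁺][OH⁻]^2 = 1.3×10⁻¹³
Q = 1.3×10⁻¹³ > Ksp = 6.1×10⁻¹⁶, so the solution is supersaturated and Ni(OH)₂ precipitates.

Yes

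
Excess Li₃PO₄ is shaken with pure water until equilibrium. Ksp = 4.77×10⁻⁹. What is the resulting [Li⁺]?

1.09×10⁻² M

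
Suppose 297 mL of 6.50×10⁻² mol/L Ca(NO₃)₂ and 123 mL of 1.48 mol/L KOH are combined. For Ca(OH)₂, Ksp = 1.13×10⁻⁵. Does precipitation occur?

The combined volume is 420 mL.
[Ca²⁺] = (6.50×10⁻²)(297)/420 = 4.60×10⁻² mol/L
[OH⁻] = (1.48)(123)/420 = 0.433 mol/L
Q = [Ca²⁺][OH⁻]^2 = 8.63×10⁻³
Q = 8.63×10⁻³ > Ksp = 1.13×10⁻⁵, so the solution is supersaturated and Ca(OH)₂ precipitates.

Yes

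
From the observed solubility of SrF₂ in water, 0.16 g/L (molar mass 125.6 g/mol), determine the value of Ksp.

Ksp = 8.3×10⁻⁹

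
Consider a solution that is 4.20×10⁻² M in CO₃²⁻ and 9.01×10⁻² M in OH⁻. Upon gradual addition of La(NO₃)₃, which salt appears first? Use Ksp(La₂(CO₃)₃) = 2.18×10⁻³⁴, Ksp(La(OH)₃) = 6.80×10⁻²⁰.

Each salt precipitates once Q = Ksp for that salt.
For La₂(CO₃)₃: [La³⁺] = (Ksp/[CO₃²⁻]^3)^(1/2) = 1.72×10⁻¹⁵ M
For La(OH)₃: [La³⁺] = (Ksp/[OH⁻]^3) = 9.30×10⁻¹⁷ M
Since La(OH)₃ needs less La³⁺ to reach saturation, it precipitates first.

La(OH)₃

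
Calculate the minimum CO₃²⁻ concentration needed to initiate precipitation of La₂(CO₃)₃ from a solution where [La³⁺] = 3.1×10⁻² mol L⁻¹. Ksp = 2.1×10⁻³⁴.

6.0×10⁻¹¹ M

Each salt precipitates once Q = Ksp for that salt.
La₂(CO₃)₃(s) ⇌ 2 La³⁺(aq) + 3 CO₃²⁻(aq)
Ksp = [La³⁺]^2[CO₃²⁻]^3 = [CO₃²⁻]^3(3.1×10⁻²)^2
[CO₃²⁻]^3 = 2.1×10⁻³⁴ / (3.1×10⁻²)^2 = 2.2×10⁻³¹
[CO₃²⁻] = 6.0×10⁻¹¹ mol L⁻¹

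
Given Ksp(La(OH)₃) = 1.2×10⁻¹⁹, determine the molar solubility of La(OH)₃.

La(OH)₃(s) ⇌ La³⁺(aq) + 3 OH⁻(aq)
Let s be the molar solubility. Then [La³⁺] = s and [OH⁻] = 3s.
Ksp = [La³⁺][OH⁻]^3 = s · (3s)^3 = 27s^4
27s^4 = 1.2×10⁻¹⁹  ⇒  s^4 = 4.4×10⁻²¹
s = 8.2×10⁻⁶ mol L⁻¹

8.2×10⁻⁶ M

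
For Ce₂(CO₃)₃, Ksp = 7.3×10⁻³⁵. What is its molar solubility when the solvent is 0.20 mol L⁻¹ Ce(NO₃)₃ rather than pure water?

4.1×10⁻¹² M

Ce₂(CO₃)₃(s) ⇌ 2 Ce³⁺(aq) + 3 CO₃²⁻(aq)
Let s be the solubility of Ce₂(CO₃)₃ here. The common ion gives [Ce³⁺] ≈ 0.20 mol L⁻¹, and [CO₃²⁻] = 3s.
Ksp = [Ce³⁺]^2[CO₃²⁻]^3 = (0.20)^2(3s)^3
(3s)^3 = 7.3×10⁻³⁵ / (0.20)^2 = 1.8×10⁻³³
s = 4.1×10⁻¹² mol L⁻¹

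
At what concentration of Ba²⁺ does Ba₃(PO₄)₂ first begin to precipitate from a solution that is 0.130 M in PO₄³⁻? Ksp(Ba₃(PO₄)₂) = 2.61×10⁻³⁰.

5.37×10⁻¹⁰ M

Each salt precipitates once Q = Ksp for that salt.
Ba₃(PO₄)₂(s) ⇌ 3 Ba²⁺(aq) + 2 PO₄³⁻(aq)
Ksp = [Ba²⁺]^3[PO₄³⁻]^2 = [Ba²⁺]^3(0.130)^2
[Ba²⁺]^3 = 2.61×10⁻³⁰ / (0.130)^2 = 1.54×10⁻²⁸
[Ba²⁺] = 5.37×10⁻¹⁰ M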